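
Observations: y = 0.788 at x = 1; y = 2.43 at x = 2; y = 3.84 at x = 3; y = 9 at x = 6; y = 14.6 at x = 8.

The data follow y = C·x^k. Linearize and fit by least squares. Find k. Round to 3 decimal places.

k = 1.361

Let Y = ln y. Fitting Y = k·ln x + ln C by least squares:
Σln x = 5.6630, Σ(ln x)² = 9.2219, Σln y = 6.8734, Σln x·ln y = 11.6055.
Equations: 9.2219·k + 5.6630·ln C = 11.6055;  5.6630·k + 5·ln C = 6.8734.
Solving (det = 14.0403): k = 1.36066, ln C = -0.16640.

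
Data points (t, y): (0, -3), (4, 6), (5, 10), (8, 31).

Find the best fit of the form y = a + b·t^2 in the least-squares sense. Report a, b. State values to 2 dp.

Forming MᵀM = [[4, 105]; [105, 4977]] and Mᵀy = [44, 2330]ᵀ gives MᵀM·[a, b]ᵀ = Mᵀy.
Eliminating b: 4977·(row 1) − 105·(row 2) gives 8883·a = 4977·44 − 105·2330 = -25662, so a = -26/9.
Then b = (2330 − 105·(-26/9))/4977 = 100/189.

a = -2.89, b = 0.53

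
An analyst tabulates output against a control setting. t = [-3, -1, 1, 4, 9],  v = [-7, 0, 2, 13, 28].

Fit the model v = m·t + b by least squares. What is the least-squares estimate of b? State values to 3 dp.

From the data, Σt·t = 108, Σt = 10, Σ1 = 5.
And Σt·v = 327, Σv = 36.
Eliminating b: 5·(row 1) − 10·(row 2) gives 440·m = 5·327 − 10·36 = 1275, so m = 255/88.
Then b = (36 − 10·(255/88))/5 = 309/220.

b = 1.405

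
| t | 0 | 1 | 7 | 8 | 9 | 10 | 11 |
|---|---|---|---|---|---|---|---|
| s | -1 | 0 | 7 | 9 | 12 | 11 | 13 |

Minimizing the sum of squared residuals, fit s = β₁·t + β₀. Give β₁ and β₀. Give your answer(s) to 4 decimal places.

With design matrix X, XᵀX = [[416, 46]; [46, 7]] and Xᵀs = [482, 51]ᵀ.
Eliminating β₀: 7·(row 1) − 46·(row 2) gives 796·β₁ = 7·482 − 46·51 = 1028, so β₁ = 257/199.
Then β₀ = (51 − 46·(257/199))/7 = -239/199.

β₁ = 1.2915, β₀ = -1.2010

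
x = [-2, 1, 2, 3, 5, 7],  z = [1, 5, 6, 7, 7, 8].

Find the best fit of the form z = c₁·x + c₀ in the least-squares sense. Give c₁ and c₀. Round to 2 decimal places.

c₁ = 0.74, c₀ = 3.70

Normal-equation sums: Σx·x = 92, Σx = 16, Σ1 = 6.
Right-hand side: Σx·z = 127, Σz = 34.
Normal equations: [[92, 16]; [16, 6]]·[c₁, c₀]ᵀ = [127, 34]ᵀ.
det = 92·6 − 16² = 296.
c₁ = (127·6 − 16·34)/296 = 109/148; c₀ = (92·34 − 16·127)/296 = 137/37.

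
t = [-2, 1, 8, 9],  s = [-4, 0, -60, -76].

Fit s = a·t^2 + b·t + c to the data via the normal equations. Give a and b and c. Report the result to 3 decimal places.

Forming MᵀM = [[10674, 1234, 150]; [1234, 150, 16]; [150, 16, 4]] and Mᵀs = [-10012, -1156, -140]ᵀ gives MᵀM·[a, b, c]ᵀ = Mᵀs.
Solving the 3×3 system (Gaussian elimination) gives a = -15834/16129, b = 4952/16129, c = 9452/16129.

a = -0.982, b = 0.307, c = 0.586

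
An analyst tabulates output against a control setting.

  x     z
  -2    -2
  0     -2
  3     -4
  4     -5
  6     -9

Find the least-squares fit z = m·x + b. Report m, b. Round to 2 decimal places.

m = -0.82, b = -2.59

Normal-equation sums: Σx·x = 65, Σx = 11, Σ1 = 5.
And Σx·z = -82, Σz = -22.
Determinant 65·5 − 11² = 204.
m = ((-82)·5 − 11·(-22))/204 = -14/17; b = (65·(-22) − 11·(-82))/204 = -44/17.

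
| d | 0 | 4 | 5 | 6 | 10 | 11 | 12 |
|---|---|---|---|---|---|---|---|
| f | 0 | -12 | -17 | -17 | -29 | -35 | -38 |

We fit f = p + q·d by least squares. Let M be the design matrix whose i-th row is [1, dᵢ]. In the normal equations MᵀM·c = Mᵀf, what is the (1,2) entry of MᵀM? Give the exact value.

Row 1 ↔ basis 1, column 2 ↔ basis d, so (MᵀM)_{1,2} = Σᵢ d = (1)·(0) + (1)·(4) + (1)·(5) + (1)·(6) + (1)·(10) + (1)·(11) + (1)·(12) = 48.

48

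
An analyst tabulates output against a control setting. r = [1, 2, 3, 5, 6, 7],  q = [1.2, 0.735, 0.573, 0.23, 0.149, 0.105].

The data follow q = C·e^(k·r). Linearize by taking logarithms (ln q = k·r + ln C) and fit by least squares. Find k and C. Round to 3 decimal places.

Taking logs, ln q = k·r + ln C, so regress ln q on r.
Σr = 24.0000, Σ(r)² = 124.0000, Σln q = -6.3097, Σr·ln q = -36.6519.
Equations: 124.0000·k + 24.0000·ln C = -36.6519;  24.0000·k + 6·ln C = -6.3097.
Δ = 124.0000·6 − (24.0000)² = 168.0000; k = (-36.6519·6 − 24.0000·-6.3097)/168.0000 = -0.40761, ln C = (124.0000·-6.3097 − 24.0000·-36.6519)/168.0000 = 0.57881, so C = exp(0.57881) = 1.78392.

k = -0.408, C = 1.784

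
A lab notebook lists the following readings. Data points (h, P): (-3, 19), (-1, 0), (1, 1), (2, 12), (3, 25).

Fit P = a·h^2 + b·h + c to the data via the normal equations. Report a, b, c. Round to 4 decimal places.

Sums needed: Σh^2·h^2 = 180, Σh^2·h = 8, Σh^2 = 24, Σh·h = 24, Σh = 2, Σ1 = 5.
Right-hand side: Σh^2·P = 445, Σh·P = 43, ΣP = 57.
MᵀM·[a, b, c]ᵀ = MᵀP becomes [[180, 8, 24]; [8, 24, 2]; [24, 2, 5]]·[a, b, c]ᵀ = [445, 43, 57]ᵀ.
Solving the 3×3 system (Gaussian elimination) gives a = 5011/1876, b = 1979/1876, c = -247/134.

a = 2.6711, b = 1.0549, c = -1.8433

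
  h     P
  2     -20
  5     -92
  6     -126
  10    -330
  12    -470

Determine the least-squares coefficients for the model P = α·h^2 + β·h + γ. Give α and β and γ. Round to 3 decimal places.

Setting ∂/∂α … = 0 gives: 32673·α + 3077·β + 309·γ = -107596;  3077·α + 309·β + 35·γ = -10196;  309·α + 35·β + 5·γ = -1038.
Solving the 3×3 system (Gaussian elimination) gives α = -128283/41899, β = -86147/41899, γ = -167314/41899.

α = -3.062, β = -2.056, γ = -3.993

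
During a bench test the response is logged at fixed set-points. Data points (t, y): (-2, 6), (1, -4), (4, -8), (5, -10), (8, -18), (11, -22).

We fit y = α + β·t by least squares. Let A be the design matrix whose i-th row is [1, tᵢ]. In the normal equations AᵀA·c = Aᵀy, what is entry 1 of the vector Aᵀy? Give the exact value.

-56

Entry 1 ↔ basis 1, so (Aᵀy)_{1} = Σᵢ yᵢ = (1)·(6) + (1)·(-4) + (1)·(-8) + (1)·(-10) + (1)·(-18) + (1)·(-22) = -56.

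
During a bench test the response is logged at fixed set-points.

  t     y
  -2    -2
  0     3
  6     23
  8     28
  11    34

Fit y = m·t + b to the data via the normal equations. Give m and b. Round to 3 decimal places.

m = 2.889, b = 3.909

MᵀM·[m, b]ᵀ = Mᵀy reads: 225·m + 23·b = 740;  23·m + 5·b = 86.
Δ = 225·5 − 23² = 596.
m = (740·5 − 23·86)/596 = 861/298; b = (225·86 − 23·740)/596 = 1165/298.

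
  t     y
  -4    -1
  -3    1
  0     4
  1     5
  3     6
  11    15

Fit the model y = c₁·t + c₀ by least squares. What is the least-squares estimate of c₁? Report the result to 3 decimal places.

c₁ = 1.025

Sums needed: Σt·t = 156, Σt = 8, Σ1 = 6.
Right-hand side: Σt·y = 189, Σy = 30.
Eliminating c₀: 6·(row 1) − 8·(row 2) gives 872·c₁ = 6·189 − 8·30 = 894, so c₁ = 447/436.
Then c₀ = (30 − 8·(447/436))/6 = 396/109.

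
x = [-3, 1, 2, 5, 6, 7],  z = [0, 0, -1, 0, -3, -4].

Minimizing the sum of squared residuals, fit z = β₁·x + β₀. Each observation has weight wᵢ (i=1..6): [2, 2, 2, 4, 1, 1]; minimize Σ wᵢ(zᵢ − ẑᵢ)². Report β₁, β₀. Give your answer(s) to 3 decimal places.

β₁ = -0.207, β₀ = -0.182

Sums needed: Σwᵢ·x·x = 213, Σwᵢ·x = 33, Σwᵢ·1 = 12.
For AᵀWz: Σwᵢ·x·z = -50, Σwᵢ·z = -9.
AᵀWA·[β₁, β₀]ᵀ = AᵀWz becomes [[213, 33]; [33, 12]]·[β₁, β₀]ᵀ = [-50, -9]ᵀ.
Δ = 213·12 − 33² = 1467.
β₁ = ((-50)·12 − 33·(-9))/1467 = -101/489; β₀ = (213·(-9) − 33·(-50))/1467 = -89/489.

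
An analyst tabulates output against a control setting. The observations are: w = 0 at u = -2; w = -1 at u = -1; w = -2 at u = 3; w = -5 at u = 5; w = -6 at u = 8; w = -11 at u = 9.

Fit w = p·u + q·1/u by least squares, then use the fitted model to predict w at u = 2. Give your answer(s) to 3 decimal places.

ŵ = -0.820

The normal system XᵀX·[p, q]ᵀ = Xᵀw is [[184, 6]; [6, 185209/129600]]·[p, q]ᵀ = [-177, -95/36]ᵀ.
Eliminating q: (185209/129600)·(row 1) − 6·(row 2) gives (3676607/16200)·p = (185209/129600)·(-177) − 6·(-95/36) = -10243331/43200, so p = -30729993/29412856.
Then q = ((-95/36) − 6·(-30729993/29412856))/(185209/129600) = 9338400/3676607.
At u = 2: ŵ = (-30729993/29412856)·(2) + (9338400/3676607)·(1/2) = -12053193/14706428.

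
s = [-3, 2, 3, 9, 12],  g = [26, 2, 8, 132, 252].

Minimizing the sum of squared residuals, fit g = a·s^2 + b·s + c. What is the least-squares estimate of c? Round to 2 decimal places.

XᵀX·[a, b, c]ᵀ = Xᵀg reads: 27475·a + 2465·b + 247·c = 47294;  2465·a + 247·b + 23·c = 4162;  247·a + 23·b + 5·c = 420.
(Σs^2·s^2 = 27475, Σs^2·s = 2465, Σs^2 = 247, Σs·s = 247, Σs = 23, Σ1 = 5, Σs^2·g = 47294, Σs·g = 4162, Σg = 420.)
Row-reducing yields a = 327113/162861, b = -506287/162861, c = -50046/54287.

c = -0.92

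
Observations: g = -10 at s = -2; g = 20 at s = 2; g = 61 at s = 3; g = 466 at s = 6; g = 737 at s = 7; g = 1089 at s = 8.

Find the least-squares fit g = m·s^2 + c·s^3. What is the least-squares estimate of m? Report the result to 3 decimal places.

m = 0.904

The normal system AᵀA·[m, c]ᵀ = Aᵀg is [[7906, 57594]; [57594, 427306]]·[m, c]ᵀ = [123174, 912902]ᵀ.
Δ = 7906·427306 − 57594² = 61212400.
m = (123174·427306 − 57594·912902)/61212400 = 3456966/3825775; c = (7906·912902 − 57594·123174)/61212400 = 7707491/3825775.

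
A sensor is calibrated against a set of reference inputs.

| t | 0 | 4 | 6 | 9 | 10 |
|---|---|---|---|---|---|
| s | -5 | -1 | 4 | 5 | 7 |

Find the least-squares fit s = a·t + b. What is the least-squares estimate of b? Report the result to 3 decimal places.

MᵀM·[a, b]ᵀ = Mᵀs reads: 233·a + 29·b = 135;  29·a + 5·b = 10.
(Σt·t = 233, Σt = 29, Σ1 = 5, Σt·s = 135, Σs = 10.)
det = 233·5 − 29² = 324.
a = (135·5 − 29·10)/324 = 385/324; b = (233·10 − 29·135)/324 = -1585/324.

b = -4.892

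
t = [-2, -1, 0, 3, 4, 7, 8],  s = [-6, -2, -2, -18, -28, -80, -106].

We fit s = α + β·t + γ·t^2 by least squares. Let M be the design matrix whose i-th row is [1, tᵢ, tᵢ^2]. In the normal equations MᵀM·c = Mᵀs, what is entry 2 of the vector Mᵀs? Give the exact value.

Entry 2 ↔ basis t, so (Mᵀs)_{2} = Σᵢ (t)·sᵢ = (-2)·(-6) + (-1)·(-2) + (0)·(-2) + (3)·(-18) + (4)·(-28) + (7)·(-80) + (8)·(-106) = -1560.

-1560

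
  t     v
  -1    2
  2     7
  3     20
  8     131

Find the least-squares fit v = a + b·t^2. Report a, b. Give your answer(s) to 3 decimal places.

From the data, Σ1 = 4, Σt^2 = 78, Σt^2·t^2 = 4194.
For Aᵀv: Σv = 160, Σt^2·v = 8594.
AᵀA·[a, b]ᵀ = Aᵀv becomes [[4, 78]; [78, 4194]]·[a, b]ᵀ = [160, 8594]ᵀ.
Δ = 4·4194 − 78² = 10692.
a = (160·4194 − 78·8594)/10692 = 59/891; b = (4·8594 − 78·160)/10692 = 5474/2673.

a = 0.066, b = 2.048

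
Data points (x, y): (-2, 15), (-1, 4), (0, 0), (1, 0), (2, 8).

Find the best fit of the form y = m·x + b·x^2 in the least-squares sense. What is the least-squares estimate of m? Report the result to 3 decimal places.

m = -1.800

Normal-equation sums: Σx·x = 10, Σx·x^2 = 0, Σx^2·x^2 = 34.
Moment sums: Σx·y = -18, Σx^2·y = 96.
MᵀM·[m, b]ᵀ = Mᵀy becomes [[10, 0]; [0, 34]]·[m, b]ᵀ = [-18, 96]ᵀ.
Determinant 10·34 − 0² = 340.
m = ((-18)·34 − 0·96)/340 = -9/5; b = (10·96 − 0·(-18))/340 = 48/17.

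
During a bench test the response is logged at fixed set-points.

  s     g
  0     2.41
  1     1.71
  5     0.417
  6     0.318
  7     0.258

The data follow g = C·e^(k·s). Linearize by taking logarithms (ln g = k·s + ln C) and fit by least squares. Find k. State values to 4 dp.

k = -0.3286

Linearized form: ln g = k·s + ln C. From the 5 transformed points,
Σs = 19.0000, Σ(s)² = 111.0000, Σln g = -1.9590, Σs·ln g = -20.1946.
Normal system: [[111.0000, 19.0000]; [19.0000, 5]]·[k, ln C]ᵀ = [-20.1946, -1.9590]ᵀ.
Solving (det = 194.0000): k = -0.32861, ln C = 0.85693.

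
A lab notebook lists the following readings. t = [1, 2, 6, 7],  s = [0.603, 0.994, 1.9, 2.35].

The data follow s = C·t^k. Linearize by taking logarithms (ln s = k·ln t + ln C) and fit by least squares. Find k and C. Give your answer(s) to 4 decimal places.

Linearized form: ln s = k·ln t + ln C. From the 4 transformed points,
Over the data: Σln t = 4.4308, Σ(ln t)² = 7.4774, Σln s = 0.9844, Σln t·ln s = 2.8085.
Normal system: [[7.4774, 4.4308]; [4.4308, 4]]·[k, ln C]ᵀ = [2.8085, 0.9844]ᵀ.
Δ = 7.4774·4 − (4.4308)² = 10.2775; k = (2.8085·4 − 4.4308·0.9844)/10.2775 = 0.66866, ln C = (7.4774·0.9844 − 4.4308·2.8085)/10.2775 = -0.49458, so C = exp(-0.49458) = 0.60983.

k = 0.6687, C = 0.6098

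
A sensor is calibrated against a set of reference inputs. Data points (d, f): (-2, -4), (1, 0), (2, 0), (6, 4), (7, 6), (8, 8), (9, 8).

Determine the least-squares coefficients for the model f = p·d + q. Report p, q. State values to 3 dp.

p = 1.107, q = -1.758

The normal equations are: 239·p + 31·q = 210;  31·p + 7·q = 22.
(Σd·d = 239, Σd = 31, Σ1 = 7, Σd·f = 210, Σf = 22.)
Determinant 239·7 − 31² = 712.
p = (210·7 − 31·22)/712 = 197/178; q = (239·22 − 31·210)/712 = -313/178.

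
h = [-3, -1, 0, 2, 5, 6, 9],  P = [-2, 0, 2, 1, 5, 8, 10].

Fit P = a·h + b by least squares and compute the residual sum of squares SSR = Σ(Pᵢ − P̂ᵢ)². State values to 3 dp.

SSR = 6.855

Setting ∂/∂a … = 0 gives: 156·a + 18·b = 171;  18·a + 7·b = 24.
(Σh·h = 156, Σh = 18, Σ1 = 7, Σh·P = 171, ΣP = 24.)
det = 156·7 − 18² = 768.
a = (171·7 − 18·24)/768 = 255/256; b = (156·24 − 18·171)/768 = 111/128.
Residuals: 31/256, 33/256, 145/128, -119/64, -217/256, 37/32, 43/256; SSR = 1755/256.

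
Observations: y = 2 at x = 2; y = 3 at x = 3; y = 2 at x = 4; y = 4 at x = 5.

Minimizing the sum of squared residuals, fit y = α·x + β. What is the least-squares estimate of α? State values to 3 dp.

α = 0.500

Sums needed: Σx·x = 54, Σx = 14, Σ1 = 4.
And Σx·y = 41, Σy = 11.
MᵀM·[α, β]ᵀ = Mᵀy becomes [[54, 14]; [14, 4]]·[α, β]ᵀ = [41, 11]ᵀ.
Δ = 54·4 − 14² = 20.
α = (41·4 − 14·11)/20 = 1/2; β = (54·11 − 14·41)/20 = 1.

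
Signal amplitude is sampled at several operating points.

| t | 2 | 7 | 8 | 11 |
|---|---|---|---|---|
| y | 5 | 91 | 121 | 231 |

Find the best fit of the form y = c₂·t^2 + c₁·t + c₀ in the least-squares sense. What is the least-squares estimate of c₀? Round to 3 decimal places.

c₀ = -2.238

With design matrix M, MᵀM = [[21154, 2194, 238]; [2194, 238, 28]; [238, 28, 4]] and Mᵀy = [40174, 4156, 448]ᵀ.
Solving the 3×3 system (Gaussian elimination) gives c₂ = 1622/829, c₁ = -258/829, c₀ = -1855/829.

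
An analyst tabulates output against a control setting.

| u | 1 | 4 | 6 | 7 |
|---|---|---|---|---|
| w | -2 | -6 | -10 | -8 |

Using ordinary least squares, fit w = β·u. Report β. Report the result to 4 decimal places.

The normal system MᵀM·[β]ᵀ = Mᵀw is [[102]]·[β]ᵀ = [-142]ᵀ.
Hence β = -142 / 102 ≈ -1.39216.

β = -1.3922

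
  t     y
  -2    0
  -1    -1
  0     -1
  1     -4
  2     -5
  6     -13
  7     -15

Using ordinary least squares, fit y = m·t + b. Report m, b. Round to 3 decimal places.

From the data, Σt·t = 95, Σt = 13, Σ1 = 7.
And Σt·y = -196, Σy = -39.
So AᵀA·[m, b]ᵀ = Aᵀy: [[95, 13]; [13, 7]]·[m, b]ᵀ = [-196, -39]ᵀ.
Determinant 95·7 − 13² = 496.
m = ((-196)·7 − 13·(-39))/496 = -865/496; b = (95·(-39) − 13·(-196))/496 = -1157/496.

m = -1.744, b = -2.333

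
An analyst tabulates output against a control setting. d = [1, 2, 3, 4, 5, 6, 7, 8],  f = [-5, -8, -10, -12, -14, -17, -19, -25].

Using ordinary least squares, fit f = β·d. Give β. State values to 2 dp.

MᵀM·[β]ᵀ = Mᵀf reads: 204·β = -604.
(Σd·d = 204, Σd·f = -604.)
β = (-604)/204 = -2.96078.

β = -2.96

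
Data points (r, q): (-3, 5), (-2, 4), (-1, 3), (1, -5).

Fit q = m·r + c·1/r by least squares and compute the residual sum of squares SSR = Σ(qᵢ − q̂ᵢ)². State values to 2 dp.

The normal system AᵀA·[m, c]ᵀ = Aᵀq is [[15, 4]; [4, 85/36]]·[m, c]ᵀ = [-31, -35/3]ᵀ.
det = 15·(85/36) − 4² = 233/12.
m = ((-31)·(85/36) − 4·(-35/3))/(233/12) = -955/699; c = (15·(-35/3) − 4·(-31))/(233/12) = -612/233.
Residuals: 6/233, -32/699, -694/699, -704/699; SSR = 1400/699.

SSR = 2.00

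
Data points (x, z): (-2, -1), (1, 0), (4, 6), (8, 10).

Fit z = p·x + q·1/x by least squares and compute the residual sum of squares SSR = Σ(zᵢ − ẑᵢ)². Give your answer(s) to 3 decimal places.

SSR = 2.161

Compute the Gram sums: Σx·x = 85, Σx·1/x = 4, Σ1/x·1/x = 85/64.
Right-hand side: Σx·z = 106, Σ1/x·z = 13/4.
MᵀM·[p, q]ᵀ = Mᵀz becomes [[85, 4]; [4, 85/64]]·[p, q]ᵀ = [106, 13/4]ᵀ.
Eliminating q: (85/64)·(row 1) − 4·(row 2) gives (6201/64)·p = (85/64)·106 − 4·(13/4) = 4089/32, so p = 2726/2067.
Then q = ((13/4) − 4·(2726/2067))/(85/64) = -3152/2067.
Residuals: 603/689, 142/689, 762/689, -248/689; SSR = 1489/689.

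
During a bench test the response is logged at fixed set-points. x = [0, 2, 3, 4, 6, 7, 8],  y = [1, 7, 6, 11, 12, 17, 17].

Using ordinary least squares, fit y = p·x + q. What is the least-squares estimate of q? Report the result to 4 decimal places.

q = 1.5838

Normal-equation sums: Σx·x = 178, Σx = 30, Σ1 = 7.
Right-hand side: Σx·y = 403, Σy = 71.
Eliminating q: 7·(row 1) − 30·(row 2) gives 346·p = 7·403 − 30·71 = 691, so p = 691/346.
Then q = (71 − 30·(691/346))/7 = 274/173.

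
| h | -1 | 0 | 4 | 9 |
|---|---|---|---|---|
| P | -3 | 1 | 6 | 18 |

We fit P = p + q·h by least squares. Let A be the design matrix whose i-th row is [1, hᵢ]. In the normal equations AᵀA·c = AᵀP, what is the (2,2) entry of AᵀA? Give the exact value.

98

Row 2 ↔ basis h, column 2 ↔ basis h, so (AᵀA)_{2,2} = Σᵢ (h)·(h) = (-1)·(-1) + (0)·(0) + (4)·(4) + (9)·(9) = 98.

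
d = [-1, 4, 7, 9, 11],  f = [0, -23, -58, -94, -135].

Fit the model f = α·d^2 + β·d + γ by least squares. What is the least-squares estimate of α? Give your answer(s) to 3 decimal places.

α = -0.970

The normal equations are: 23860·α + 2466·β + 268·γ = -27159;  2466·α + 268·β + 30·γ = -2829;  268·α + 30·β + 5·γ = -310.
(Σd^2·d^2 = 23860, Σd^2·d = 2466, Σd^2 = 268, Σd·d = 268, Σd = 30, Σ1 = 5, Σd^2·f = -27159, Σd·f = -2829, Σf = -310.)
Inverting the 3×3 Gram matrix, [α, β, γ]ᵀ = [-1685/1738, -2709/1738, -593/869]ᵀ.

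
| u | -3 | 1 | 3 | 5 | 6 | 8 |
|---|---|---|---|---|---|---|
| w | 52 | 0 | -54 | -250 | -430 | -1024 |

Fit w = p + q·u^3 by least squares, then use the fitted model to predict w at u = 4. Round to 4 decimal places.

Entries of AᵀA: Σ1 = 6, Σu^3 = 854, Σu^3·u^3 = 325884.
Moment sums: Σw = -1706, Σu^3·w = -651280.
Determinant 6·325884 − 854² = 1225988.
p = ((-1706)·325884 − 854·(-651280))/1225988 = 58754/306497; q = (6·(-651280) − 854·(-1706))/1225988 = -612689/306497.
At u = 4: ŵ = (58754/306497)·(1) + (-612689/306497)·(64) = -39153342/306497.

ŵ = -127.7446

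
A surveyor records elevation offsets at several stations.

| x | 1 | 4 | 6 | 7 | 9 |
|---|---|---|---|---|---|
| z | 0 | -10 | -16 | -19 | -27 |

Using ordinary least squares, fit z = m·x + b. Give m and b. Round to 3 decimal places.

Compute the Gram sums: Σx·x = 183, Σx = 27, Σ1 = 5.
Right-hand side: Σx·z = -512, Σz = -72.
So AᵀA·[m, b]ᵀ = Aᵀz: [[183, 27]; [27, 5]]·[m, b]ᵀ = [-512, -72]ᵀ.
Determinant 183·5 − 27² = 186.
m = ((-512)·5 − 27·(-72))/186 = -308/93; b = (183·(-72) − 27·(-512))/186 = 108/31.

m = -3.312, b = 3.484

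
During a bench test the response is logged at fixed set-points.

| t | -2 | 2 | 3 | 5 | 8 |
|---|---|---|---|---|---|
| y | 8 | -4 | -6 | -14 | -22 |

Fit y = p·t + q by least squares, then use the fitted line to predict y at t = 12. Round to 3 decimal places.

The normal system XᵀX·[p, q]ᵀ = Xᵀy is [[106, 16]; [16, 5]]·[p, q]ᵀ = [-288, -38]ᵀ.
Determinant 106·5 − 16² = 274.
p = ((-288)·5 − 16·(-38))/274 = -416/137; q = (106·(-38) − 16·(-288))/274 = 290/137.
At t = 12: ŷ = (-416/137)·(12) + (290/137)·(1) = -4702/137.

ŷ = -34.321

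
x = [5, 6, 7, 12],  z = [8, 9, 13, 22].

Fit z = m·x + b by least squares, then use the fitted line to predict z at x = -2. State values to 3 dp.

ẑ = -6.328

Normal-equation sums: Σx·x = 254, Σx = 30, Σ1 = 4.
For Aᵀz: Σx·z = 449, Σz = 52.
Normal equations: [[254, 30]; [30, 4]]·[m, b]ᵀ = [449, 52]ᵀ.
Determinant 254·4 − 30² = 116.
m = (449·4 − 30·52)/116 = 59/29; b = (254·52 − 30·449)/116 = -131/58.
At x = -2: ẑ = (59/29)·(-2) + (-131/58)·(1) = -367/58.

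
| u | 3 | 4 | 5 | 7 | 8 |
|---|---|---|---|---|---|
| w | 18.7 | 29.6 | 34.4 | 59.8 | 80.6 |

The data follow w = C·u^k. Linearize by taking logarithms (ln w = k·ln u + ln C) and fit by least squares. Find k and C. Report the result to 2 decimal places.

k = 1.43, C = 3.83

With ln wᵢ as the transformed response and ln uᵢ as the regressor:
Over the data: Σln u = 8.1197, Σ(ln u)² = 13.8297, Σln w = 18.3349, Σln u·ln w = 30.6965.
Normal system: [[13.8297, 8.1197]; [8.1197, 5]]·[k, ln C]ᵀ = [30.6965, 18.3349]ᵀ.
Solving (det = 3.2190): k = 1.43179, ln C = 1.34184, so C = exp(1.34184) = 3.82608.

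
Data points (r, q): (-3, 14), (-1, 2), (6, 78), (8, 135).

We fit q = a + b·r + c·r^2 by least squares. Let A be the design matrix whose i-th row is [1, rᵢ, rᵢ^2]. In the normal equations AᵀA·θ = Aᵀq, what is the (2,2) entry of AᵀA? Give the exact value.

Row 2 ↔ basis r, column 2 ↔ basis r, so (AᵀA)_{2,2} = Σᵢ (r)·(r) = (-3)·(-3) + (-1)·(-1) + (6)·(6) + (8)·(8) = 110.

110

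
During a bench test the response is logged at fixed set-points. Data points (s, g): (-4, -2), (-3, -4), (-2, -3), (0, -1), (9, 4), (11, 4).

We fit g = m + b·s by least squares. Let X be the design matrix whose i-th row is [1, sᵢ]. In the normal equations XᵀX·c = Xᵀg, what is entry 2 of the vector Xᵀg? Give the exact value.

106

Entry 2 ↔ basis s, so (Xᵀg)_{2} = Σᵢ (s)·gᵢ = (-4)·(-2) + (-3)·(-4) + (-2)·(-3) + (0)·(-1) + (9)·(4) + (11)·(4) = 106.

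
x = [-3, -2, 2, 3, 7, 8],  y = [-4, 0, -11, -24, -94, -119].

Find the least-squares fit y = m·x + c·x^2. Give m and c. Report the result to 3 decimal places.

Setting ∂/∂m … = 0 gives: 139·m + 855·c = -1692;  855·m + 6691·c = -12518.
(Σx·x = 139, Σx·x^2 = 855, Σx^2·x^2 = 6691, Σx·y = -1692, Σx^2·y = -12518.)
det = 139·6691 − 855² = 199024.
m = ((-1692)·6691 − 855·(-12518))/199024 = -44163/14216; c = (139·(-12518) − 855·(-1692))/199024 = -20953/14216.

m = -3.107, c = -1.474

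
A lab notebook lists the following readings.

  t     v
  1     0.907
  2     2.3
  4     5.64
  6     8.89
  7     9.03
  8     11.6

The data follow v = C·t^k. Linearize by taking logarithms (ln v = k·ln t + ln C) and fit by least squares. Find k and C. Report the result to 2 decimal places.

k = 1.21, C = 0.96

Let Y = ln v. Fitting Y = k·ln t + ln C by least squares:
Σln t = 7.8966, Σ(ln t)² = 13.7233, Σln v = 9.3017, Σln t·ln v = 16.2691.
Equations: 13.7233·k + 7.8966·ln C = 16.2691;  7.8966·k + 6·ln C = 9.3017.
Slope k = (n·Σln t·ln v − Σln t·Σln v)/(n·Σ(ln t)² − (Σln t)²) = (6·16.2691 − 7.8966·9.3017)/19.9843 = 1.20913; ln C = (Σln v − k·Σln t)/n = -0.04105, so C = exp(-0.04105) = 0.95978.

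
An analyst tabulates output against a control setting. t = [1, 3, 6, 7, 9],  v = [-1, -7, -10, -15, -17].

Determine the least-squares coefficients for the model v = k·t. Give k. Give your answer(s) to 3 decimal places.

k = -1.932

MᵀM·[k]ᵀ = Mᵀv reads: 176·k = -340.
(Σt·t = 176, Σt·v = -340.)
k = (-340)/176 = -1.93182.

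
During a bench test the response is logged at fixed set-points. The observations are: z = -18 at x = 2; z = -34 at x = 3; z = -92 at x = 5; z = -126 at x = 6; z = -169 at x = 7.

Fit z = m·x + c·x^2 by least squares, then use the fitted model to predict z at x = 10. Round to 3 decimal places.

ẑ = -334.105

With design matrix M, MᵀM = [[123, 719]; [719, 4419]] and Mᵀz = [-2537, -15495]ᵀ.
Determinant 123·4419 − 719² = 26576.
m = ((-2537)·4419 − 719·(-15495))/26576 = -35049/13288; c = (123·(-15495) − 719·(-2537))/26576 = -40891/13288.
At x = 10: ẑ = (-35049/13288)·(10) + (-40891/13288)·(100) = -2219795/6644.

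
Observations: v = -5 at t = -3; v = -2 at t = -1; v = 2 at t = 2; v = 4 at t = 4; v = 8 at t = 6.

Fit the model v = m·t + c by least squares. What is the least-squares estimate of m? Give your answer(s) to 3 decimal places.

Setting ∂/∂m … = 0 gives: 66·m + 8·c = 85;  8·m + 5·c = 7.
Determinant 66·5 − 8² = 266.
m = (85·5 − 8·7)/266 = 369/266; c = (66·7 − 8·85)/266 = -109/133.

m = 1.387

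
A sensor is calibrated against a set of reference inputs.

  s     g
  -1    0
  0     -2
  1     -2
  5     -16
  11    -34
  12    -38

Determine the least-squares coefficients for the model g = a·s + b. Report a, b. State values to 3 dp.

Compute the Gram sums: Σs·s = 292, Σs = 28, Σ1 = 6.
Right-hand side: Σs·g = -912, Σg = -92.
So XᵀX·[a, b]ᵀ = Xᵀg: [[292, 28]; [28, 6]]·[a, b]ᵀ = [-912, -92]ᵀ.
Eliminating b: 6·(row 1) − 28·(row 2) gives 968·a = 6·(-912) − 28·(-92) = -2896, so a = -362/121.
Then b = ((-92) − 28·(-362/121))/6 = -166/121.

a = -2.992, b = -1.372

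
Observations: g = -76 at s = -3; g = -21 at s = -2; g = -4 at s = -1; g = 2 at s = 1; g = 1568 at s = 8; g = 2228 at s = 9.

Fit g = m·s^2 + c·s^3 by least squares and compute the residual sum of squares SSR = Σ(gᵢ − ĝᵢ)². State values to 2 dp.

Normal-equation sums: Σs^2·s^2 = 10756, Σs^2·s^3 = 91542, Σs^3·s^3 = 794380.
Right-hand side: Σs^2·g = 280050, Σs^3·g = 2429254.
So MᵀM·[m, c]ᵀ = Mᵀg: [[10756, 91542]; [91542, 794380]]·[m, c]ᵀ = [280050, 2429254]ᵀ.
Δ = 10756·794380 − 91542² = 164413516.
m = (280050·794380 − 91542·2429254)/164413516 = 21837333/41103379; c = (10756·2429254 − 91542·280050)/164413516 = 123179731/41103379.
Residuals: 5459936/41103379, 34917557/41103379, -63071118/41103379, -62810306/41103379, -15513312/41103379, 11480540/41103379; SSR = 232209931/41103379.

SSR = 5.65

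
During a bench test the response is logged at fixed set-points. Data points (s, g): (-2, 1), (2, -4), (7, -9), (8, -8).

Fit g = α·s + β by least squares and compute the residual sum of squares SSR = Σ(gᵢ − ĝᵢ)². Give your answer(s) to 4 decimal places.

MᵀM·[α, β]ᵀ = Mᵀg reads: 121·α + 15·β = -137;  15·α + 4·β = -20.
det = 121·4 − 15² = 259.
α = ((-137)·4 − 15·(-20))/259 = -248/259; β = (121·(-20) − 15·(-137))/259 = -365/259.
Residuals: 128/259, -25/37, -230/259, 277/259; SSR = 682/259.

SSR = 2.6332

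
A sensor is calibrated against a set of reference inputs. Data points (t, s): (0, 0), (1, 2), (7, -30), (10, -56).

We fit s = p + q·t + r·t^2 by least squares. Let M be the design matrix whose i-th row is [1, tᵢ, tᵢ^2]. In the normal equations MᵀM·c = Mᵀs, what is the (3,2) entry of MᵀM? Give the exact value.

Row 3 ↔ basis t^2, column 2 ↔ basis t, so (MᵀM)_{3,2} = Σᵢ (t^2)·(t) = (0)·(0) + (1)·(1) + (49)·(7) + (100)·(10) = 1344.

1344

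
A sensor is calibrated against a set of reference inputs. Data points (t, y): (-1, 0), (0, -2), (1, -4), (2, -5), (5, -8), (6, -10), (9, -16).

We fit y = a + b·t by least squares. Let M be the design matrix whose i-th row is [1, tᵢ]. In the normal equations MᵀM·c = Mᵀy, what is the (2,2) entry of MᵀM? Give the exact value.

148

Row 2 ↔ basis t, column 2 ↔ basis t, so (MᵀM)_{2,2} = Σᵢ (t)·(t) = (-1)·(-1) + (0)·(0) + (1)·(1) + (2)·(2) + (5)·(5) + (6)·(6) + (9)·(9) = 148.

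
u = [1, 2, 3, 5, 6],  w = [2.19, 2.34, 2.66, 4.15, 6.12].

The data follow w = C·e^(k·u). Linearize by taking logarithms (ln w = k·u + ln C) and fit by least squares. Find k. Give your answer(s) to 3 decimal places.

Taking logs, ln w = k·u + ln C, so regress ln w on u.
Over the data: Σu = 17.0000, Σ(u)² = 75.0000, Σln w = 5.8470, Σu·ln w = 23.4041.
Normal system: [[75.0000, 17.0000]; [17.0000, 5]]·[k, ln C]ᵀ = [23.4041, 5.8470]ᵀ.
Solving (det = 86.0000): k = 0.20489, ln C = 0.47278.

k = 0.205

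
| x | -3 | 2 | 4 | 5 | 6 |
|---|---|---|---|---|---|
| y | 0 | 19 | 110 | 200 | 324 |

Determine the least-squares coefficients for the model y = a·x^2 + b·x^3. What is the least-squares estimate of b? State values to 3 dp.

b = 1.007

The normal system MᵀM·[a, b]ᵀ = Mᵀy is [[2274, 11714]; [11714, 67170]]·[a, b]ᵀ = [18500, 102176]ᵀ.
Δ = 2274·67170 − 11714² = 15526784.
a = (18500·67170 − 11714·102176)/15526784 = 5719417/1940848; b = (2274·102176 − 11714·18500)/15526784 = 1954903/1940848.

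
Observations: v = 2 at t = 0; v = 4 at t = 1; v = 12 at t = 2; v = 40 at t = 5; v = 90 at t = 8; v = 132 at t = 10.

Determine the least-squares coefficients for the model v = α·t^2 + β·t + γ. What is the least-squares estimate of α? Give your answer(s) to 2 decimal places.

Setting ∂/∂α … = 0 gives: 14738·α + 1646·β + 194·γ = 20012;  1646·α + 194·β + 26·γ = 2268;  194·α + 26·β + 6·γ = 280.
(Σt^2·t^2 = 14738, Σt^2·t = 1646, Σt^2 = 194, Σt·t = 194, Σt = 26, Σ1 = 6, Σt^2·v = 20012, Σt·v = 2268, Σv = 280.)
Solving the 3×3 system (Gaussian elimination) gives α = 715/681, β = 1751/681, γ = 358/227.

α = 1.05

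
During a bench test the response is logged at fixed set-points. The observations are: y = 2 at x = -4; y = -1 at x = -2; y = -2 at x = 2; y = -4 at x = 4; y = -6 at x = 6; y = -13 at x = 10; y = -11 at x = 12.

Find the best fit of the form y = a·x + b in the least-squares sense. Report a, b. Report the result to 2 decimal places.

AᵀA·[a, b]ᵀ = Aᵀy reads: 320·a + 28·b = -324;  28·a + 7·b = -35.
Eliminating b: 7·(row 1) − 28·(row 2) gives 1456·a = 7·(-324) − 28·(-35) = -1288, so a = -23/26.
Then b = ((-35) − 28·(-23/26))/7 = -19/13.

a = -0.88, b = -1.46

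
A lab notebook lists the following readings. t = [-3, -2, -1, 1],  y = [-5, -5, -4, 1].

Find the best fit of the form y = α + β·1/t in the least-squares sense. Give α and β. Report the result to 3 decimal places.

Normal-equation sums: Σ1 = 4, Σ1/t = -5/6, Σ1/t·1/t = 85/36.
Right-hand side: Σy = -13, Σ1/t·y = 55/6.
So XᵀX·[α, β]ᵀ = Xᵀy: [[4, -5/6]; [-5/6, 85/36]]·[α, β]ᵀ = [-13, 55/6]ᵀ.
Determinant 4·(85/36) − (-5/6)² = 35/4.
α = ((-13)·(85/36) − (-5/6)·(55/6))/(35/4) = -166/63; β = (4·(55/6) − (-5/6)·(-13))/(35/4) = 62/21.

α = -2.635, β = 2.952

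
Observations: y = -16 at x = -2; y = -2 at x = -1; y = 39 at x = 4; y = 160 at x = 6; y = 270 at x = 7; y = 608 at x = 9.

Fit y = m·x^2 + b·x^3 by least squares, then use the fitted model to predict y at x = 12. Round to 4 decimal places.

Sums needed: Σx^2·x^2 = 10531, Σx^2·x^3 = 84623, Σx^3·x^3 = 699907.
And Σx^2·y = 68796, Σx^3·y = 573028.
AᵀA·[m, b]ᵀ = Aᵀy becomes [[10531, 84623]; [84623, 699907]]·[m, b]ᵀ = [68796, 573028]ᵀ.
Determinant 10531·699907 − 84623² = 209668488.
m = (68796·699907 − 84623·573028)/209668488 = -42568309/26208561; b = (10531·573028 − 84623·68796)/209668488 = 26604245/26208561.
At x = 12: ŷ = (-42568309/26208561)·(144) + (26604245/26208561)·(1728) = 13280766288/8736187.

ŷ = 1520.2017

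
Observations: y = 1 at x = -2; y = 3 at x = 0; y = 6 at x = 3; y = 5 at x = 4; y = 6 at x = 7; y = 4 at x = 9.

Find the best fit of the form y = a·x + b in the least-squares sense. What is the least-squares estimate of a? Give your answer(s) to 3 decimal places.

a = 0.310

Entries of MᵀM: Σx·x = 159, Σx = 21, Σ1 = 6.
And Σx·y = 114, Σy = 25.
MᵀM·[a, b]ᵀ = Mᵀy becomes [[159, 21]; [21, 6]]·[a, b]ᵀ = [114, 25]ᵀ.
det = 159·6 − 21² = 513.
a = (114·6 − 21·25)/513 = 53/171; b = (159·25 − 21·114)/513 = 527/171.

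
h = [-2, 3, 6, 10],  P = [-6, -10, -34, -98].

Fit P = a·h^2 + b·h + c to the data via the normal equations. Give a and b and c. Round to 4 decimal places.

Sums needed: Σh^2·h^2 = 11393, Σh^2·h = 1235, Σh^2 = 149, Σh·h = 149, Σh = 17, Σ1 = 4.
And Σh^2·P = -11138, Σh·P = -1202, ΣP = -148.
AᵀA·[a, b, c]ᵀ = AᵀP becomes [[11393, 1235, 149]; [1235, 149, 17]; [149, 17, 4]]·[a, b, c]ᵀ = [-11138, -1202, -148]ᵀ.
Inverting the 3×3 Gram matrix, [a, b, c]ᵀ = [-7243/7194, 3079/7194, -1577/1199]ᵀ.

a = -1.0068, b = 0.4280, c = -1.3153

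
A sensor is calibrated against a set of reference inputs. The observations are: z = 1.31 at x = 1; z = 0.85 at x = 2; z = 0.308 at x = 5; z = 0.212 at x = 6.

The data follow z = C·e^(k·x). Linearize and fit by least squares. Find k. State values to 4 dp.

With ln zᵢ as the transformed response and xᵢ as the regressor:
Sums: Σx = 14.0000, Σ(x)² = 66.0000, Σln z = -2.6213, Σx·ln z = -15.2503.
Normal system: [[66.0000, 14.0000]; [14.0000, 4]]·[k, ln C]ᵀ = [-15.2503, -2.6213]ᵀ.
Solving (det = 68.0000): k = -0.35739, ln C = 0.59555.

k = -0.3574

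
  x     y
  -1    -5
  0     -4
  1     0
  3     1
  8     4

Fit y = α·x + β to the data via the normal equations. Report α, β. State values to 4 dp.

With design matrix M, MᵀM = [[75, 11]; [11, 5]] and Mᵀy = [40, -4]ᵀ.
Determinant 75·5 − 11² = 254.
α = (40·5 − 11·(-4))/254 = 122/127; β = (75·(-4) − 11·40)/254 = -370/127.

α = 0.9606, β = -2.9134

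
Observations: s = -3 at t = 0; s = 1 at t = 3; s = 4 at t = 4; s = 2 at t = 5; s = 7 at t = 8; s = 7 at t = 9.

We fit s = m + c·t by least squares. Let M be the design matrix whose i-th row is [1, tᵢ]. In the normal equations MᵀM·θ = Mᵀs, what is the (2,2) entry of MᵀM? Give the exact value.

Row 2 ↔ basis t, column 2 ↔ basis t, so (MᵀM)_{2,2} = Σᵢ (t)·(t) = (0)·(0) + (3)·(3) + (4)·(4) + (5)·(5) + (8)·(8) + (9)·(9) = 195.

195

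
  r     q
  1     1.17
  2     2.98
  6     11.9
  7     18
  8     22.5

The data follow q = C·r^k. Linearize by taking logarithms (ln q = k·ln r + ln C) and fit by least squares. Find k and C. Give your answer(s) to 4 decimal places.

k = 1.3910, C = 1.1442

Taking logs, ln q = k·ln r + ln C, so regress ln q on ln r.
Σln r = 6.5103, Σ(ln r)² = 11.8015, Σln q = 9.7294, Σln r·ln q = 17.2930.
Normal system: [[11.8015, 6.5103]; [6.5103, 5]]·[k, ln C]ᵀ = [17.2930, 9.7294]ᵀ.
Slope k = (n·Σln r·ln q − Σln r·Σln q)/(n·Σ(ln r)² − (Σln r)²) = (5·17.2930 − 6.5103·9.7294)/16.6240 = 1.39102; ln C = (Σln q − k·Σln r)/n = 0.13469, so C = exp(0.13469) = 1.14418.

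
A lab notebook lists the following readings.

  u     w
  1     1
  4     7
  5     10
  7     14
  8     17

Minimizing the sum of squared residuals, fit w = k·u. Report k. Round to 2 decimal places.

k = 2.02

The normal system MᵀM·[k]ᵀ = Mᵀw is [[155]]·[k]ᵀ = [313]ᵀ.
Hence k = 313 / 155 ≈ 2.01935.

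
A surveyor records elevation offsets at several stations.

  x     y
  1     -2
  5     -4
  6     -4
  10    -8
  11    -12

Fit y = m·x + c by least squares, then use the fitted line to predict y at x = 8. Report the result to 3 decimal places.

Compute the Gram sums: Σx·x = 283, Σx = 33, Σ1 = 5.
And Σx·y = -258, Σy = -30.
So MᵀM·[m, c]ᵀ = Mᵀy: [[283, 33]; [33, 5]]·[m, c]ᵀ = [-258, -30]ᵀ.
det = 283·5 − 33² = 326.
m = ((-258)·5 − 33·(-30))/326 = -150/163; c = (283·(-30) − 33·(-258))/326 = 12/163.
At x = 8: ŷ = (-150/163)·(8) + (12/163)·(1) = -1188/163.

ŷ = -7.288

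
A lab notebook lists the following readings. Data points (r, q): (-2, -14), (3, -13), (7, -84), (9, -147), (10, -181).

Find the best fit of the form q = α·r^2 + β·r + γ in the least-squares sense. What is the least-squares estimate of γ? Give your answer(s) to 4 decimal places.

Normal-equation sums: Σr^2·r^2 = 19059, Σr^2·r = 2091, Σr^2 = 243, Σr·r = 243, Σr = 27, Σ1 = 5.
For Xᵀq: Σr^2·q = -34296, Σr·q = -3732, Σq = -439.
Normal equations: [[19059, 2091, 243]; [2091, 243, 27]; [243, 27, 5]]·[α, β, γ]ᵀ = [-34296, -3732, -439]ᵀ.
Solving the 3×3 system (Gaussian elimination) gives α = -13855/6812, β = 15601/6812, γ = -4493/3406.

γ = -1.3191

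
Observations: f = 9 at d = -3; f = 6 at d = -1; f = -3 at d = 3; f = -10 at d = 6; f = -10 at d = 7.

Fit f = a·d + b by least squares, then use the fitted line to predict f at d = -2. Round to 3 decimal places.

With design matrix M, MᵀM = [[104, 12]; [12, 5]] and Mᵀf = [-172, -8]ᵀ.
Eliminating b: 5·(row 1) − 12·(row 2) gives 376·a = 5·(-172) − 12·(-8) = -764, so a = -191/94.
Then b = ((-8) − 12·(-191/94))/5 = 154/47.
At d = -2: f̂ = (-191/94)·(-2) + (154/47)·(1) = 345/47.

f̂ = 7.340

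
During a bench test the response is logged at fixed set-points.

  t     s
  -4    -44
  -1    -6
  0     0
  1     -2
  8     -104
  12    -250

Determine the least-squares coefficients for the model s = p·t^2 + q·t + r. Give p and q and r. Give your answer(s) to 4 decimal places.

p = -1.9594, q = 2.8009, r = -1.3306

Normal-equation sums: Σt^2·t^2 = 25090, Σt^2·t = 2176, Σt^2 = 226, Σt·t = 226, Σt = 16, Σ1 = 6.
Moment sums: Σt^2·s = -43368, Σt·s = -3652, Σs = -406.
Normal equations: [[25090, 2176, 226]; [2176, 226, 16]; [226, 16, 6]]·[p, q, r]ᵀ = [-43368, -3652, -406]ᵀ.
Solving the 3×3 system (Gaussian elimination) gives p = -165709/84570, q = 592186/211425, r = -187549/140950.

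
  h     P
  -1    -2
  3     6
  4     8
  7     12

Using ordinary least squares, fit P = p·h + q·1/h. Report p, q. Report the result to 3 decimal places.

Entries of AᵀA: Σh·h = 75, Σh·1/h = 4, Σ1/h·1/h = 8425/7056.
Right-hand side: Σh·P = 136, Σ1/h·P = 54/7.
AᵀA·[p, q]ᵀ = AᵀP becomes [[75, 4]; [4, 8425/7056]]·[p, q]ᵀ = [136, 54/7]ᵀ.
Eliminating q: (8425/7056)·(row 1) − 4·(row 2) gives (172993/2352)·p = (8425/7056)·136 − 4·(54/7) = 116009/882, so p = 928072/518979.
Then q = ((54/7) − 4·(928072/518979))/(8425/7056) = 81312/172993.

p = 1.788, q = 0.470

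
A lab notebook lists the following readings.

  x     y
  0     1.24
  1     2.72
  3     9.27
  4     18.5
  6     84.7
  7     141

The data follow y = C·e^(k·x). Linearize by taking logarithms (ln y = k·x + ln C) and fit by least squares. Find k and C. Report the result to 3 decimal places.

k = 0.680, C = 1.276

Linearized form: ln y = k·x + ln C. From the 6 transformed points,
Σx = 21.0000, Σ(x)² = 111.0000, Σln y = 15.7482, Σx·ln y = 80.6281.
Equations: 111.0000·k + 21.0000·ln C = 80.6281;  21.0000·k + 6·ln C = 15.7482.
Δ = 111.0000·6 − (21.0000)² = 225.0000; k = (80.6281·6 − 21.0000·15.7482)/225.0000 = 0.68025, ln C = (111.0000·15.7482 − 21.0000·80.6281)/225.0000 = 0.24381, so C = exp(0.24381) = 1.27610.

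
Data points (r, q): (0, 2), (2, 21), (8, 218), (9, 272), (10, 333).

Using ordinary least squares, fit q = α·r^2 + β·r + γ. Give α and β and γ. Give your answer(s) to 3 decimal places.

α = 3.002, β = 2.989, γ = 2.384

Compute the Gram sums: Σr^2·r^2 = 20673, Σr^2·r = 2249, Σr^2 = 249, Σr·r = 249, Σr = 29, Σ1 = 5.
Moment sums: Σr^2·q = 69368, Σr·q = 7564, Σq = 846.
Normal equations: [[20673, 2249, 249]; [2249, 249, 29]; [249, 29, 5]]·[α, β, γ]ᵀ = [69368, 7564, 846]ᵀ.
Row-reducing yields α = 38907/12962, β = 38741/12962, γ = 15452/6481.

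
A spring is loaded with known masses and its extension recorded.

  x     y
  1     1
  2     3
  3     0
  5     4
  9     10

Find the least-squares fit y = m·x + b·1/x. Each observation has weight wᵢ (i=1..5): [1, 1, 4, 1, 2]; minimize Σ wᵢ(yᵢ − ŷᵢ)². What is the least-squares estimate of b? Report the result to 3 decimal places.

b = -1.887

Sums needed: Σwᵢ·x·x = 228, Σwᵢ·x·1/x = 9, Σwᵢ·1/x·1/x = 14249/8100.
Right-hand side: Σwᵢ·x·y = 207, Σwᵢ·1/x·y = 497/90.
Normal equations: [[228, 9]; [9, 14249/8100]]·[m, b]ᵀ = [207, 497/90]ᵀ.
det = 228·(14249/8100) − 9² = 216056/675.
m = (207·(14249/8100) − 9·(497/90))/(216056/675) = 848991/864224; b = (228·(497/90) − 9·207)/(216056/675) = -407655/216056.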